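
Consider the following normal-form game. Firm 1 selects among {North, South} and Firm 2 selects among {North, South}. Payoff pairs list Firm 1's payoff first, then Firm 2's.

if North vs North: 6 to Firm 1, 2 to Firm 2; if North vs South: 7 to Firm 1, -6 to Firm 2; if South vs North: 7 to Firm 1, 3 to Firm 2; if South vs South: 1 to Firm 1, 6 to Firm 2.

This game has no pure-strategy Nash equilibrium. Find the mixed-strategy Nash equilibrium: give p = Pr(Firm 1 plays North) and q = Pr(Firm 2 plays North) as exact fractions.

Each player's mixing probability is pinned down by making the *other* player indifferent.
Firm 2 indifferent between North and South: p·2 + (1−p)·3 = p·(-6) + (1−p)·6 ⟹ 3 + (-1)p = 6 + (-12)p ⟹ p = 3/11.
Firm 1 indifferent between North and South: q·6 + (1−q)·7 = q·7 + (1−q)·1 ⟹ 7 + (-1)q = 1 + 6q ⟹ q = 6/7.

p = 3/11, q = 6/7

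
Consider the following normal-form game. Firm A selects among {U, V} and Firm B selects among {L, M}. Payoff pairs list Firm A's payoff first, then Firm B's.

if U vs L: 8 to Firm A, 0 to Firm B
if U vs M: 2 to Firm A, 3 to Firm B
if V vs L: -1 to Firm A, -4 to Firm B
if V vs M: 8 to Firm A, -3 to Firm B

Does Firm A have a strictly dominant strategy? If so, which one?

None

A strategy is strictly dominant if it gives Firm A a strictly higher payoff than every other strategy, against every choice by the opponent.
U is not dominant: against M, V gives 8 > 2.
V is not dominant: against L, U gives 8 > -1.
No single strategy is best against every opponent action.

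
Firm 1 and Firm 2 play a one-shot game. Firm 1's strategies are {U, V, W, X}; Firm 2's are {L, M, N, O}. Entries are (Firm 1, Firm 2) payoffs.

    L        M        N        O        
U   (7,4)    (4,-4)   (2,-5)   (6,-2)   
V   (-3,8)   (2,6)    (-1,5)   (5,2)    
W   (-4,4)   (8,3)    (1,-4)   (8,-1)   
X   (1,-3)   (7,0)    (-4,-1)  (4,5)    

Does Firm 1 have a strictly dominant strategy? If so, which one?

No strictly dominant strategy

A strategy is strictly dominant if it gives Firm 1 a strictly higher payoff than every other strategy, against every choice by the opponent.
U is not dominant: against M, W gives 8 > 4.
V is not dominant: against L, U gives 7 > -3.
W is not dominant: against L, U gives 7 > -4.
X is not dominant: against L, U gives 7 > 1.
No single strategy is best against every opponent action.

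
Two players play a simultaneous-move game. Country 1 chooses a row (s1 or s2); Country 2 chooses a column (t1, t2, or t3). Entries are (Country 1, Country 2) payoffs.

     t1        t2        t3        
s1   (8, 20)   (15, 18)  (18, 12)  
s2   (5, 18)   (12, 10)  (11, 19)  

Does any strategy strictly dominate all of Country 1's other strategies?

s1

Check whether one of Country 1's strategies beats all alternatives regardless of what the opponent does.
s1 strictly dominates: vs t1: 8 > 5; vs t2: 15 > 12; vs t3: 18 > 11.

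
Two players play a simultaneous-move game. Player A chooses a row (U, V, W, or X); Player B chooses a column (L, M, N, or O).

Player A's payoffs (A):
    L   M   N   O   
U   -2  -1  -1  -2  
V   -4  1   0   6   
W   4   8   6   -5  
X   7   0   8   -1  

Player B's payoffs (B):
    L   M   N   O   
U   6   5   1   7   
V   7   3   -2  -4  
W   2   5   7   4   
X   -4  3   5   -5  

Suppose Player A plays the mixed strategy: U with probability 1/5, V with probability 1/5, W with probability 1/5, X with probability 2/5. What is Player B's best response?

M

Player B's best reply maximizes expected payoff against the mix.
L: (1/5)·6 + (1/5)·7 + (1/5)·2 + (2/5)·(-4) = 7/5
M: (1/5)·5 + (1/5)·3 + (1/5)·5 + (2/5)·3 = 19/5
N: (1/5)·1 + (1/5)·(-2) + (1/5)·7 + (2/5)·5 = 16/5
O: (1/5)·7 + (1/5)·(-4) + (1/5)·4 + (2/5)·(-5) = -3/5
Highest expected payoff is 19/5, from M.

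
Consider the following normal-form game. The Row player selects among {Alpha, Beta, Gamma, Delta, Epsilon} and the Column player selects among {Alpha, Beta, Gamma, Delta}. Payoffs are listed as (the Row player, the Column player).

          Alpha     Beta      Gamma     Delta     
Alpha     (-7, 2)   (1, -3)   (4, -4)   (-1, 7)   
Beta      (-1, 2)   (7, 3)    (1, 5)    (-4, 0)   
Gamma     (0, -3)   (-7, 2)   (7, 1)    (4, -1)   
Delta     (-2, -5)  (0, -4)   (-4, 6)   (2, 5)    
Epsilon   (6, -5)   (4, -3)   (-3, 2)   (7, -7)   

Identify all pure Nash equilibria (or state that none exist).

There is no pure-strategy Nash equilibrium

Check mutual best responses: a cell is a NE iff neither player can gain by unilaterally deviating.
The Row player's best responses — vs Alpha: Epsilon (payoff 6); vs Beta: Beta (payoff 7); vs Gamma: Gamma (payoff 7); vs Delta: Epsilon (payoff 7).
The Column player's best responses — vs Alpha: Delta (payoff 7); vs Beta: Gamma (payoff 5); vs Gamma: Beta (payoff 2); vs Delta: Gamma (payoff 6); vs Epsilon: Gamma (payoff 2).
No cell has both players best-responding. For instance, the Row player's best reply to Alpha is Epsilon, but against Epsilon the Column player prefers Gamma over Alpha.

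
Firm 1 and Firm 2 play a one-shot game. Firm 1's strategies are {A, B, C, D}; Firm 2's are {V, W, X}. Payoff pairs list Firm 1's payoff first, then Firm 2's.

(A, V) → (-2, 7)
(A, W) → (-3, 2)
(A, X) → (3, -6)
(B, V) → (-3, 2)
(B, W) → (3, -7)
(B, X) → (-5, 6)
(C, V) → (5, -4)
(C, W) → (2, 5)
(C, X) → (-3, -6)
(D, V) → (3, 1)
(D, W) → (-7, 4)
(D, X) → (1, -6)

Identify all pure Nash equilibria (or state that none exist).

Find each player's best response to every opponent strategy; NE are the intersections.
Firm 1's best responses — vs V: C (payoff 5); vs W: B (payoff 3); vs X: A (payoff 3).
Firm 2's best responses — vs A: V (payoff 7); vs B: X (payoff 6); vs C: W (payoff 5); vs D: W (payoff 4).
No cell has both players best-responding. For instance, Firm 1's best reply to V is C, but against C Firm 2 prefers W over V.

There is no pure-strategy Nash equilibrium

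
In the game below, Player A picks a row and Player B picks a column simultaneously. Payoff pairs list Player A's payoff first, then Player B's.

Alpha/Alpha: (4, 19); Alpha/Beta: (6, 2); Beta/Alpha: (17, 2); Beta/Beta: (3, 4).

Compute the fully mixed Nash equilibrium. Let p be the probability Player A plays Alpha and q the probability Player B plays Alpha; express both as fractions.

p = 2/19, q = 3/16

In a mixed NE each player is indifferent between their pure strategies, so the opponent's mix sets the indifference.
Player B indifferent between Alpha and Beta: p·19 + (1−p)·2 = p·2 + (1−p)·4 ⟹ 2 + 17p = 4 + (-2)p ⟹ p = 2/19.
Player A indifferent between Alpha and Beta: q·4 + (1−q)·6 = q·17 + (1−q)·3 ⟹ 6 + (-2)q = 3 + 14q ⟹ q = 3/16.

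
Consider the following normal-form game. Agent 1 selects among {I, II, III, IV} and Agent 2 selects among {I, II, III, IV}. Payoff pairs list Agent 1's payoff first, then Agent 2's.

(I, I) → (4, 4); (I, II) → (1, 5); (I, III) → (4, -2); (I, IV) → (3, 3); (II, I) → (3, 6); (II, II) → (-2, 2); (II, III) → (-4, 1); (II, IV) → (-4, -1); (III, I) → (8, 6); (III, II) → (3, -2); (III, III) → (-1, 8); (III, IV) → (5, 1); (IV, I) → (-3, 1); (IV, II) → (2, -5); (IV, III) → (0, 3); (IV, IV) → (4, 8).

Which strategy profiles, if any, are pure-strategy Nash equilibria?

Check mutual best responses: a cell is a NE iff neither player can gain by unilaterally deviating.
Agent 1's best responses — vs I: III (payoff 8); vs II: III (payoff 3); vs III: I (payoff 4); vs IV: III (payoff 5).
Agent 2's best responses — vs I: II (payoff 5); vs II: I (payoff 6); vs III: III (payoff 8); vs IV: IV (payoff 8).
No cell has both players best-responding. For instance, Agent 1's best reply to II is III, but against III Agent 2 prefers III over II.

No pure-strategy Nash equilibrium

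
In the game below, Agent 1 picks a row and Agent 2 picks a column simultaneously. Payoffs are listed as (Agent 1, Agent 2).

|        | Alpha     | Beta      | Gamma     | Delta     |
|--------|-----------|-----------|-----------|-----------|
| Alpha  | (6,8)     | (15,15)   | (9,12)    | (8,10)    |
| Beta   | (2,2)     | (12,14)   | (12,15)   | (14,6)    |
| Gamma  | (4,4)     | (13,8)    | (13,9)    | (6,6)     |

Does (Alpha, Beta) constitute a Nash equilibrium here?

Yes

Holding Agent 2 at Beta: Agent 1 gets 15 from Alpha, versus 12 from Beta, 13 from Gamma. No profitable deviation for Agent 1.
Holding Agent 1 at Alpha: Agent 2 gets 15 from Beta, versus 8 from Alpha, 12 from Gamma, 10 from Delta. No profitable deviation for Agent 2 either.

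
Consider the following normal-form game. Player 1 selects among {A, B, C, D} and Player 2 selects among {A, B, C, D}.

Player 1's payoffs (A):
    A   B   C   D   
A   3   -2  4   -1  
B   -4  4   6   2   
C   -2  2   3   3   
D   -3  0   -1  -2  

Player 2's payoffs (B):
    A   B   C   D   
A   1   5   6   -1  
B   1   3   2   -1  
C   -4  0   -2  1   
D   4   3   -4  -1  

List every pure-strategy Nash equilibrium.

A profile is a Nash equilibrium when each player is best-responding to the other.
Player 1's best responses — vs A: A (payoff 3); vs B: B (payoff 4); vs C: B (payoff 6); vs D: C (payoff 3).
Player 2's best responses — vs A: C (payoff 6); vs B: B (payoff 3); vs C: D (payoff 1); vs D: A (payoff 4).
Mutual best responses occur at (B, B) and (C, D); at each, neither player gains by switching.

(B, B) and (C, D)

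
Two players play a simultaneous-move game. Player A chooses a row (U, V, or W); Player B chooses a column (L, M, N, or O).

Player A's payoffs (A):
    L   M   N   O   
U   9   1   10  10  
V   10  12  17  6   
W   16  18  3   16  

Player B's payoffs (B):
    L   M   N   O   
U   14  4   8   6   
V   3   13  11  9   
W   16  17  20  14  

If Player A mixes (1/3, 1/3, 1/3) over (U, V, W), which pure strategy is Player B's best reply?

N

Compute Player B's expected payoff from each pure strategy against the given mix.
L: (1/3)·14 + (1/3)·3 + (1/3)·16 = 11
M: (1/3)·4 + (1/3)·13 + (1/3)·17 = 34/3
N: (1/3)·8 + (1/3)·11 + (1/3)·20 = 13
O: (1/3)·6 + (1/3)·9 + (1/3)·14 = 29/3
Highest expected payoff is 13, from N.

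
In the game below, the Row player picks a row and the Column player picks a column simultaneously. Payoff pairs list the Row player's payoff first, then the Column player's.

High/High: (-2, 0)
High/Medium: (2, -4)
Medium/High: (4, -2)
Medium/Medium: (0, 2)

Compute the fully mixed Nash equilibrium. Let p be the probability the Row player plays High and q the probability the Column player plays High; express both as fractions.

p = 1/2, q = 1/4

Each player's mixing probability is pinned down by making the *other* player indifferent.
The Column player indifferent between High and Medium: p·0 + (1−p)·(-2) = p·(-4) + (1−p)·2 ⟹ (-2) + 2p = 2 + (-6)p ⟹ p = 1/2.
The Row player indifferent between High and Medium: q·(-2) + (1−q)·2 = q·4 + (1−q)·0 ⟹ 2 + (-4)q = 0 + 4q ⟹ q = 1/4.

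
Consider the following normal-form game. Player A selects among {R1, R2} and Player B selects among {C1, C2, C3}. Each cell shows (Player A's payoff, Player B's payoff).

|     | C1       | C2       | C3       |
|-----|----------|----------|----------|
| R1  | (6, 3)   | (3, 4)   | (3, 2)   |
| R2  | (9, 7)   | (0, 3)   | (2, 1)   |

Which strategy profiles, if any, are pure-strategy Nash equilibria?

(R1, C2) and (R2, C1)

Check mutual best responses: a cell is a NE iff neither player can gain by unilaterally deviating.
Player A's best responses — vs C1: R2 (payoff 9); vs C2: R1 (payoff 3); vs C3: R1 (payoff 3).
Player B's best responses — vs R1: C2 (payoff 4); vs R2: C1 (payoff 7).
Mutual best responses occur at (R1, C2) and (R2, C1); at each, neither player gains by switching.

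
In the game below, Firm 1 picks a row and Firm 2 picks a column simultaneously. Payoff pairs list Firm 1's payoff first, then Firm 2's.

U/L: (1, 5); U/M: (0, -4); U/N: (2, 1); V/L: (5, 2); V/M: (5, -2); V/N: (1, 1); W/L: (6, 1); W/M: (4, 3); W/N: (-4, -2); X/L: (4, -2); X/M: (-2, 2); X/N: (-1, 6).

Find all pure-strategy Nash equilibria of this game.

There is no pure-strategy Nash equilibrium

Find each player's best response to every opponent strategy; NE are the intersections.
Firm 1's best responses — vs L: W (payoff 6); vs M: V (payoff 5); vs N: U (payoff 2).
Firm 2's best responses — vs U: L (payoff 5); vs V: L (payoff 2); vs W: M (payoff 3); vs X: N (payoff 6).
No cell has both players best-responding. For instance, Firm 1's best reply to N is U, but against U Firm 2 prefers L over N.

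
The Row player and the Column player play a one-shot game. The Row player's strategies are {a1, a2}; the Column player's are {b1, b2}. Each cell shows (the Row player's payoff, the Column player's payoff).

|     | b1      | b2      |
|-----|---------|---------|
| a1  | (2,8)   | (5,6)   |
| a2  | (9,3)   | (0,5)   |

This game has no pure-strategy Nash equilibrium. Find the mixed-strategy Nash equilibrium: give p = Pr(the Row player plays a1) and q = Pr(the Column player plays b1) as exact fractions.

p = 1/2, q = 5/12

Each player's mixing probability is pinned down by making the *other* player indifferent.
The Column player indifferent between b1 and b2: p·8 + (1−p)·3 = p·6 + (1−p)·5 ⟹ 3 + 5p = 5 + 1p ⟹ p = 1/2.
The Row player indifferent between a1 and a2: q·2 + (1−q)·5 = q·9 + (1−q)·0 ⟹ 5 + (-3)q = 0 + 9q ⟹ q = 5/12.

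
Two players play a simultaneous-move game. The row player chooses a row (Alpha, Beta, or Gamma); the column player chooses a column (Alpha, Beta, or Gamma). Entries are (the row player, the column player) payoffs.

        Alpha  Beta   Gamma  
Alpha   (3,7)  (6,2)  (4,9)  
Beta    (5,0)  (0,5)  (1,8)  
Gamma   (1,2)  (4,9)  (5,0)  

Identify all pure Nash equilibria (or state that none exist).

A profile is a Nash equilibrium when each player is best-responding to the other.
The row player's best responses — vs Alpha: Beta (payoff 5); vs Beta: Alpha (payoff 6); vs Gamma: Gamma (payoff 5).
The column player's best responses — vs Alpha: Gamma (payoff 9); vs Beta: Gamma (payoff 8); vs Gamma: Beta (payoff 9).
No cell has both players best-responding. For instance, the row player's best reply to Alpha is Beta, but against Beta the column player prefers Gamma over Alpha.

No pure-strategy Nash equilibrium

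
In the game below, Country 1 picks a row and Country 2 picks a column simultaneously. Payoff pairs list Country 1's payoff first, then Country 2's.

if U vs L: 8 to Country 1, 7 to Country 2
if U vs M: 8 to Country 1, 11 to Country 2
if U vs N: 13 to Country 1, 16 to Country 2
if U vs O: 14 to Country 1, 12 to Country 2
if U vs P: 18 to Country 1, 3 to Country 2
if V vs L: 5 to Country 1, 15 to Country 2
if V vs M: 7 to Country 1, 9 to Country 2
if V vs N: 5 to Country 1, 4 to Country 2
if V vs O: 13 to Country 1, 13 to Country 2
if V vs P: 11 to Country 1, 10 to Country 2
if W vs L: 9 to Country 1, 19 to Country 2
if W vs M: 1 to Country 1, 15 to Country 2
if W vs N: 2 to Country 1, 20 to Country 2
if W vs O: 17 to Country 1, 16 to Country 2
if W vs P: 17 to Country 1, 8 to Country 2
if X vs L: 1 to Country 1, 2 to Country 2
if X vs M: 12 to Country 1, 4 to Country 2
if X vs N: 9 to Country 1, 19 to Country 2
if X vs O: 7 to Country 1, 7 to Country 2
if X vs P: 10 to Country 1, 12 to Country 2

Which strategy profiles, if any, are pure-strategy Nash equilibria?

(U, N)

Find each player's best response to every opponent strategy; NE are the intersections.
Country 1's best responses — vs L: W (payoff 9); vs M: X (payoff 12); vs N: U (payoff 13); vs O: W (payoff 17); vs P: U (payoff 18).
Country 2's best responses — vs U: N (payoff 16); vs V: L (payoff 15); vs W: N (payoff 20); vs X: N (payoff 19).
The only mutual best response is (U, N); neither player gains by switching there.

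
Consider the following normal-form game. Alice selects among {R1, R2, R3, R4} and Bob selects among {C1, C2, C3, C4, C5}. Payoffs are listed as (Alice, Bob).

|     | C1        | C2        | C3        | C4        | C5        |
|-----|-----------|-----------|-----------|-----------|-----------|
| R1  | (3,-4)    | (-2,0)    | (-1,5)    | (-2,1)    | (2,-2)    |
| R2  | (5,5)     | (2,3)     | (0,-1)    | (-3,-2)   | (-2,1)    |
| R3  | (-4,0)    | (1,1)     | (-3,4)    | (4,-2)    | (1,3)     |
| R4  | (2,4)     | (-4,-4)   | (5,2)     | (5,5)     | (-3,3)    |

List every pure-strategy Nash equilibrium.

Check mutual best responses: a cell is a NE iff neither player can gain by unilaterally deviating.
Alice's best responses — vs C1: R2 (payoff 5); vs C2: R2 (payoff 2); vs C3: R4 (payoff 5); vs C4: R4 (payoff 5); vs C5: R1 (payoff 2).
Bob's best responses — vs R1: C3 (payoff 5); vs R2: C1 (payoff 5); vs R3: C3 (payoff 4); vs R4: C4 (payoff 5).
Mutual best responses occur at (R2, C1) and (R4, C4); at each, neither player gains by switching.

(R2, C1) and (R4, C4)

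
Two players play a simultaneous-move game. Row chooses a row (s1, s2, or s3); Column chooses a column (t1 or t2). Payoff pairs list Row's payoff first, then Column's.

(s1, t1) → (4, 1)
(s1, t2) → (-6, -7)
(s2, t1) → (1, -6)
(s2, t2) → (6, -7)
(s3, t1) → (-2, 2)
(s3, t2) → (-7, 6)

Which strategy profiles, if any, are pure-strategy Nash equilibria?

(s1, t1)

Find each player's best response to every opponent strategy; NE are the intersections.
Row's best responses — vs t1: s1 (payoff 4); vs t2: s2 (payoff 6).
Column's best responses — vs s1: t1 (payoff 1); vs s2: t1 (payoff -6); vs s3: t2 (payoff 6).
The only mutual best response is (s1, t1); neither player gains by switching there.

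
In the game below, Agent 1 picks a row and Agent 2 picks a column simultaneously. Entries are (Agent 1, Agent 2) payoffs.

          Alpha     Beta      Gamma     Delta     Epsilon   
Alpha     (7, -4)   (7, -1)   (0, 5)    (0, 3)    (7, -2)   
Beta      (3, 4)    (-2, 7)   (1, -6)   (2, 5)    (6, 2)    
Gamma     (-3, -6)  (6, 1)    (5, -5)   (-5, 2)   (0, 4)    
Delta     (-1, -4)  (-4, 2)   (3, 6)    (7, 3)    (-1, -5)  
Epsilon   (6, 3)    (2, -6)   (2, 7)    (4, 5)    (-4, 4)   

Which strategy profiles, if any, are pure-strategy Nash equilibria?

A profile is a Nash equilibrium when each player is best-responding to the other.
Agent 1's best responses — vs Alpha: Alpha (payoff 7); vs Beta: Alpha (payoff 7); vs Gamma: Gamma (payoff 5); vs Delta: Delta (payoff 7); vs Epsilon: Alpha (payoff 7).
Agent 2's best responses — vs Alpha: Gamma (payoff 5); vs Beta: Beta (payoff 7); vs Gamma: Epsilon (payoff 4); vs Delta: Gamma (payoff 6); vs Epsilon: Gamma (payoff 7).
No cell has both players best-responding. For instance, Agent 1's best reply to Gamma is Gamma, but against Gamma Agent 2 prefers Epsilon over Gamma.

There is no pure-strategy Nash equilibrium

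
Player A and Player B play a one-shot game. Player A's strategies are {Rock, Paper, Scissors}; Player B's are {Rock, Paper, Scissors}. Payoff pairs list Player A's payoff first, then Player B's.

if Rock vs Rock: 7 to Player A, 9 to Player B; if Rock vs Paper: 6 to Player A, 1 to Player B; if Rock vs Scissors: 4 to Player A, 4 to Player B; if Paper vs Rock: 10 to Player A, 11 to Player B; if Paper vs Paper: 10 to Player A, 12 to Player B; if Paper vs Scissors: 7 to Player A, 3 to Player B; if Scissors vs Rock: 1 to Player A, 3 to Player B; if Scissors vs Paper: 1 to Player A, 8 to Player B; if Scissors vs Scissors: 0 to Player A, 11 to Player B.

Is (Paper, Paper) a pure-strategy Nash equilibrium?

Holding Player B at Paper: Player A gets 10 from Paper, versus 6 from Rock, 1 from Scissors. No profitable deviation for Player A.
Holding Player A at Paper: Player B gets 12 from Paper, versus 11 from Rock, 3 from Scissors. No profitable deviation for Player B either.

Yes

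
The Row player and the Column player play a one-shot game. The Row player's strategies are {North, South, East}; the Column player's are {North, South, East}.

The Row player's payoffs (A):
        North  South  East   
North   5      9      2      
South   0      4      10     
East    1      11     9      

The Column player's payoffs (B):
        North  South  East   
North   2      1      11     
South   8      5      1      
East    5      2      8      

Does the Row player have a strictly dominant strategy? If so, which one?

A strategy is strictly dominant if it gives the Row player a strictly higher payoff than every other strategy, against every choice by the opponent.
North is not dominant: against South, East gives 11 > 9.
South is not dominant: against North, North gives 5 > 0.
East is not dominant: against North, North gives 5 > 1.
No single strategy is best against every opponent action.

No strictly dominant strategy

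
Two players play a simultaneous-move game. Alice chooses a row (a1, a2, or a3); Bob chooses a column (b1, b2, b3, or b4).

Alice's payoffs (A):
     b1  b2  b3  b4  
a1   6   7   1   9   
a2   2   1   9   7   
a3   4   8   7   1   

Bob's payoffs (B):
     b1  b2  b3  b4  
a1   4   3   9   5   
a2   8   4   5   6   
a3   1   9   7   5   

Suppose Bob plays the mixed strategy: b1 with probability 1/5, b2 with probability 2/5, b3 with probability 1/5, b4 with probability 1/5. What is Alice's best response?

a1

Alice's best reply maximizes expected payoff against the mix.
a1: (1/5)·6 + (2/5)·7 + (1/5)·1 + (1/5)·9 = 6
a2: (1/5)·2 + (2/5)·1 + (1/5)·9 + (1/5)·7 = 4
a3: (1/5)·4 + (2/5)·8 + (1/5)·7 + (1/5)·1 = 28/5
Highest expected payoff is 6, from a1.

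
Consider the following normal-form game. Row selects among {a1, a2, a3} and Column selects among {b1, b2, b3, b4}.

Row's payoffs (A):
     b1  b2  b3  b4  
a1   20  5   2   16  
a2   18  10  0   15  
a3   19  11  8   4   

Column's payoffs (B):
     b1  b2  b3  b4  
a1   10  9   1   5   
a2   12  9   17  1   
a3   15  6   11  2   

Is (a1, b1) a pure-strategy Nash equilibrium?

Holding Column at b1: Row gets 20 from a1, versus 18 from a2, 19 from a3. No profitable deviation for Row.
Holding Row at a1: Column gets 10 from b1, versus 9 from b2, 1 from b3, 5 from b4. No profitable deviation for Column either.

Yes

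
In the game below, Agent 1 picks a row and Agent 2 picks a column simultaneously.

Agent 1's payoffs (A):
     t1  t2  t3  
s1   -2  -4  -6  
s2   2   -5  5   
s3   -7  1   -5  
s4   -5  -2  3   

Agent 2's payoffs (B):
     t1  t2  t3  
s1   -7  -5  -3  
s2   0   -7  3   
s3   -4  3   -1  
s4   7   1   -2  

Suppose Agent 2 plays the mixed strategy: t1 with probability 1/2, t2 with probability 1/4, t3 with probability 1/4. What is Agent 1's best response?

Compute Agent 1's expected payoff from each pure strategy against the given mix.
s1: (1/2)·(-2) + (1/4)·(-4) + (1/4)·(-6) = -7/2
s2: (1/2)·2 + (1/4)·(-5) + (1/4)·5 = 1
s3: (1/2)·(-7) + (1/4)·1 + (1/4)·(-5) = -9/2
s4: (1/2)·(-5) + (1/4)·(-2) + (1/4)·3 = -9/4
Highest expected payoff is 1, from s2.

s2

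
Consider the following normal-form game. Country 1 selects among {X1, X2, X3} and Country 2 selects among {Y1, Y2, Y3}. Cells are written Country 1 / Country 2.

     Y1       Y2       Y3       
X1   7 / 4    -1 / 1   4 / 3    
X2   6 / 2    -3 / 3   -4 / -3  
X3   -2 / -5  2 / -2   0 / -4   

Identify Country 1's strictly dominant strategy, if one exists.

Check whether one of Country 1's strategies beats all alternatives regardless of what the opponent does.
X1 is not dominant: against Y2, X3 gives 2 > -1.
X2 is not dominant: against Y1, X1 gives 7 > 6.
X3 is not dominant: against Y1, X1 gives 7 > -2.
No single strategy is best against every opponent action.

No strictly dominant strategy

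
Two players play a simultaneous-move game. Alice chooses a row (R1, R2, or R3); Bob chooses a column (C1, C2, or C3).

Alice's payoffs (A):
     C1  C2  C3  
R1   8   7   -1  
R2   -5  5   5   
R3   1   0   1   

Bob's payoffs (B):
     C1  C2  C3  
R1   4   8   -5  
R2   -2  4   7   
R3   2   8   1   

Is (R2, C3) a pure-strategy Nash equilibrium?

Yes

Holding Bob at C3: Alice gets 5 from R2, versus -1 from R1, 1 from R3. No profitable deviation for Alice.
Holding Alice at R2: Bob gets 7 from C3, versus -2 from C1, 4 from C2. No profitable deviation for Bob either.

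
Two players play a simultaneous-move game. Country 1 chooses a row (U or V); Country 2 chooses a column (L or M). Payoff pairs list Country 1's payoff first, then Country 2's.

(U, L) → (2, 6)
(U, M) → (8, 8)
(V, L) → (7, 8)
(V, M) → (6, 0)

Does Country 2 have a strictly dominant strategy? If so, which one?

A strategy is strictly dominant if it gives Country 2 a strictly higher payoff than every other strategy, against every choice by the opponent.
L is not dominant: against U, M gives 8 > 6.
M is not dominant: against V, L gives 8 > 0.
No single strategy is best against every opponent action.

None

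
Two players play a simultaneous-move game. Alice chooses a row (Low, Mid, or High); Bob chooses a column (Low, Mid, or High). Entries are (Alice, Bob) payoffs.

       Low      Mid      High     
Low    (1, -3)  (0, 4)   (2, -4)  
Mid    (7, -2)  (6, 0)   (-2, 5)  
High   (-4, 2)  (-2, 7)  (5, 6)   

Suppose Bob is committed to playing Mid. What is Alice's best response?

With Bob fixed at Mid, Alice's payoffs are: Low → 0, Mid → 6, High → -2.
The maximum is 6, achieved by Mid.

Mid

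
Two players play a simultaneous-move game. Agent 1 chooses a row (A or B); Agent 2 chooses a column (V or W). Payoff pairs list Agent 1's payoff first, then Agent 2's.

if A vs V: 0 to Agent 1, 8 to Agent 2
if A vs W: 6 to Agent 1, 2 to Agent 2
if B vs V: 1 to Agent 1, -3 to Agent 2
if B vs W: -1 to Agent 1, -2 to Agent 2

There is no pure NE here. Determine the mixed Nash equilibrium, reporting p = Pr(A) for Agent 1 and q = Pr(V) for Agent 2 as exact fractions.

Each player's mixing probability is pinned down by making the *other* player indifferent.
Agent 2 indifferent between V and W: p·8 + (1−p)·(-3) = p·2 + (1−p)·(-2) ⟹ (-3) + 11p = (-2) + 4p ⟹ p = 1/7.
Agent 1 indifferent between A and B: q·0 + (1−q)·6 = q·1 + (1−q)·(-1) ⟹ 6 + (-6)q = (-1) + 2q ⟹ q = 7/8.

p = 1/7, q = 7/8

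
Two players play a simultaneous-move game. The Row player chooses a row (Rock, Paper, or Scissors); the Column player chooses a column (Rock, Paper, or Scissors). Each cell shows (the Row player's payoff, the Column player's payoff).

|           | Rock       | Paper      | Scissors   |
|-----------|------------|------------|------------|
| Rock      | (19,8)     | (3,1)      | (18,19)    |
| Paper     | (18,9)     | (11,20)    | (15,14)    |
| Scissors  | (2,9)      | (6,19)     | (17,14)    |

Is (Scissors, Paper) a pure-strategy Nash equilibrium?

No

Holding the Column player at Paper: the Row player gets 6 from Scissors but could get 11 by switching to Paper. The Row player has a profitable deviation.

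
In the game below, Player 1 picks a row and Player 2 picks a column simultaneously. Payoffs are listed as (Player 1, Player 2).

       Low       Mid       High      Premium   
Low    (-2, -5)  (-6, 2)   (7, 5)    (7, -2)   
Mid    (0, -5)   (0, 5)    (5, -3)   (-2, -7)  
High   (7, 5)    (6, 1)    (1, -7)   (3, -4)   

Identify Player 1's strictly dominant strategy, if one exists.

No strictly dominant strategy

A strategy is strictly dominant if it gives Player 1 a strictly higher payoff than every other strategy, against every choice by the opponent.
Low is not dominant: against Low, Mid gives 0 > -2.
Mid is not dominant: against Low, High gives 7 > 0.
High is not dominant: against High, Low gives 7 > 1.
No single strategy is best against every opponent action.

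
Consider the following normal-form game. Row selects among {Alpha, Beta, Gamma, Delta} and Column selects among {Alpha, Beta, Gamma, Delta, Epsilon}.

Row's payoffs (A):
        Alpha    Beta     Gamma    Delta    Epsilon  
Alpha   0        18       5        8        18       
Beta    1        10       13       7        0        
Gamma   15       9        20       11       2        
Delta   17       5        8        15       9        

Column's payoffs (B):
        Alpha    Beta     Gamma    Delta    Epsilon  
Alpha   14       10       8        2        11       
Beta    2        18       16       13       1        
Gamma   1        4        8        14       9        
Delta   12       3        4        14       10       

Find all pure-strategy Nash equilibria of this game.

A profile is a Nash equilibrium when each player is best-responding to the other.
Row's best responses — vs Alpha: Delta (payoff 17); vs Beta: Alpha (payoff 18); vs Gamma: Gamma (payoff 20); vs Delta: Delta (payoff 15); vs Epsilon: Alpha (payoff 18).
Column's best responses — vs Alpha: Alpha (payoff 14); vs Beta: Beta (payoff 18); vs Gamma: Delta (payoff 14); vs Delta: Delta (payoff 14).
The only mutual best response is (Delta, Delta); neither player gains by switching there.

(Delta, Delta)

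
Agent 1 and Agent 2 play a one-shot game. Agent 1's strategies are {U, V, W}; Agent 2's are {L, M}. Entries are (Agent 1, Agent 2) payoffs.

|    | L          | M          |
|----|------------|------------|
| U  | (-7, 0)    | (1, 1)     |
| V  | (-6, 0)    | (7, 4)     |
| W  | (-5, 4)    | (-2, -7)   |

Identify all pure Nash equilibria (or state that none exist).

A profile is a Nash equilibrium when each player is best-responding to the other.
Agent 1's best responses — vs L: W (payoff -5); vs M: V (payoff 7).
Agent 2's best responses — vs U: M (payoff 1); vs V: M (payoff 4); vs W: L (payoff 4).
Mutual best responses occur at (V, M) and (W, L); at each, neither player gains by switching.

(V, M) and (W, L)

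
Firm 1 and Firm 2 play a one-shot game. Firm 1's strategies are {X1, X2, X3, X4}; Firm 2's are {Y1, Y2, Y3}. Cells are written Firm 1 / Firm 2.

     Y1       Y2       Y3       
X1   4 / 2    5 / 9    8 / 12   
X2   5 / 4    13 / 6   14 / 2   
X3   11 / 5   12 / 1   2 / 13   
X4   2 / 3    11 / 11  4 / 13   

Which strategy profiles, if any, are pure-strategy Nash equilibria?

Find each player's best response to every opponent strategy; NE are the intersections.
Firm 1's best responses — vs Y1: X3 (payoff 11); vs Y2: X2 (payoff 13); vs Y3: X2 (payoff 14).
Firm 2's best responses — vs X1: Y3 (payoff 12); vs X2: Y2 (payoff 6); vs X3: Y3 (payoff 13); vs X4: Y3 (payoff 13).
The only mutual best response is (X2, Y2); neither player gains by switching there.

(X2, Y2)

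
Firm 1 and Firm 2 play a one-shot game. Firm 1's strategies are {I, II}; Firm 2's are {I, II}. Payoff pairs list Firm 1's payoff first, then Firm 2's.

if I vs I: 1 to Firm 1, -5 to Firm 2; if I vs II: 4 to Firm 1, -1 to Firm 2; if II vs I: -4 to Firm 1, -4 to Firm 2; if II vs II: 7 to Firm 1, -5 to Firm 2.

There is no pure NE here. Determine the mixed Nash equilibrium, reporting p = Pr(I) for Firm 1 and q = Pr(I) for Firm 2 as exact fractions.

p = 1/5, q = 3/8

In a mixed NE each player is indifferent between their pure strategies, so the opponent's mix sets the indifference.
Firm 2 indifferent between I and II: p·(-5) + (1−p)·(-4) = p·(-1) + (1−p)·(-5) ⟹ (-4) + (-1)p = (-5) + 4p ⟹ p = 1/5.
Firm 1 indifferent between I and II: q·1 + (1−q)·4 = q·(-4) + (1−q)·7 ⟹ 4 + (-3)q = 7 + (-11)q ⟹ q = 3/8.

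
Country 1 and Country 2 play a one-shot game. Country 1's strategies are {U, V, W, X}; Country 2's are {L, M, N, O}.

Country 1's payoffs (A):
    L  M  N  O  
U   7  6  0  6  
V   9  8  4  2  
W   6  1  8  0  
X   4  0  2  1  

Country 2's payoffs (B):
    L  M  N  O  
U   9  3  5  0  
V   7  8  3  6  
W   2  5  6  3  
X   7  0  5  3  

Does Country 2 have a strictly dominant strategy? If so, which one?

No strictly dominant strategy

A strategy is strictly dominant if it gives Country 2 a strictly higher payoff than every other strategy, against every choice by the opponent.
L is not dominant: against V, M gives 8 > 7.
M is not dominant: against U, L gives 9 > 3.
N is not dominant: against U, L gives 9 > 5.
O is not dominant: against U, L gives 9 > 0.
No single strategy is best against every opponent action.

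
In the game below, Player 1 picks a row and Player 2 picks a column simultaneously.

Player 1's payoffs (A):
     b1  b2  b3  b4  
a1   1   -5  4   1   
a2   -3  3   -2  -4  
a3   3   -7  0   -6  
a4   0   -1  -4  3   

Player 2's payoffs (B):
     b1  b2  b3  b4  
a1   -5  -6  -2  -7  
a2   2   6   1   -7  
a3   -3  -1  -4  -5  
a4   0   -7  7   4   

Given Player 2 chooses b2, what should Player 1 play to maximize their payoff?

With Player 2 fixed at b2, Player 1's payoffs are: a1 → -5, a2 → 3, a3 → -7, a4 → -1.
The maximum is 3, achieved by a2.

a2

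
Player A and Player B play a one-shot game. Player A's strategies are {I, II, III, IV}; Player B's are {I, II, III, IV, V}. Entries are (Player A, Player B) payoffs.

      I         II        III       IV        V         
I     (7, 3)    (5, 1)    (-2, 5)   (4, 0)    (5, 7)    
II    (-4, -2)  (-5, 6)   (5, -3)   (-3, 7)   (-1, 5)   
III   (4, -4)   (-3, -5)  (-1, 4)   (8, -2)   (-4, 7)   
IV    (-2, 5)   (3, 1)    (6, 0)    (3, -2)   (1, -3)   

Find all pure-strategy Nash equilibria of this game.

A profile is a Nash equilibrium when each player is best-responding to the other.
Player A's best responses — vs I: I (payoff 7); vs II: I (payoff 5); vs III: IV (payoff 6); vs IV: III (payoff 8); vs V: I (payoff 5).
Player B's best responses — vs I: V (payoff 7); vs II: IV (payoff 7); vs III: V (payoff 7); vs IV: I (payoff 5).
The only mutual best response is (I, V); neither player gains by switching there.

(I, V)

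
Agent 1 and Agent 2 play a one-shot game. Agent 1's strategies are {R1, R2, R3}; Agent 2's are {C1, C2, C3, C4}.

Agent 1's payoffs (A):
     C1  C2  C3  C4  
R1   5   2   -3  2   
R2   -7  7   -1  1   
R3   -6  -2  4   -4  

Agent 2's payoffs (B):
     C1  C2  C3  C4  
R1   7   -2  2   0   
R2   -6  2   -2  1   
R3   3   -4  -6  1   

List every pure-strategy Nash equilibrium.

(R1, C1) and (R2, C2)

A profile is a Nash equilibrium when each player is best-responding to the other.
Agent 1's best responses — vs C1: R1 (payoff 5); vs C2: R2 (payoff 7); vs C3: R3 (payoff 4); vs C4: R1 (payoff 2).
Agent 2's best responses — vs R1: C1 (payoff 7); vs R2: C2 (payoff 2); vs R3: C1 (payoff 3).
Mutual best responses occur at (R1, C1) and (R2, C2); at each, neither player gains by switching.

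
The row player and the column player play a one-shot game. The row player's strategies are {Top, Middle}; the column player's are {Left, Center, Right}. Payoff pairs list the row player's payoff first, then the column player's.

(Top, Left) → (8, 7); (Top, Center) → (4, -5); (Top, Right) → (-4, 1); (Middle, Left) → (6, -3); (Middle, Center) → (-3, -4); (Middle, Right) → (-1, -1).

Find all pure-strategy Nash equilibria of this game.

Find each player's best response to every opponent strategy; NE are the intersections.
The row player's best responses — vs Left: Top (payoff 8); vs Center: Top (payoff 4); vs Right: Middle (payoff -1).
The column player's best responses — vs Top: Left (payoff 7); vs Middle: Right (payoff -1).
Mutual best responses occur at (Top, Left) and (Middle, Right); at each, neither player gains by switching.

(Top, Left) and (Middle, Right)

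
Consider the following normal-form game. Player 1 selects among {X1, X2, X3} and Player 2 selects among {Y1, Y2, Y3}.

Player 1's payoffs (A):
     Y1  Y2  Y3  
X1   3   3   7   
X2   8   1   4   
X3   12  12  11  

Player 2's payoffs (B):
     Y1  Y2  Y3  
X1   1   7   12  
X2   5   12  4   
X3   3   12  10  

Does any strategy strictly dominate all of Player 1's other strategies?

A strategy is strictly dominant if it gives Player 1 a strictly higher payoff than every other strategy, against every choice by the opponent.
X3 strictly dominates: vs Y1: 12 > each of {3, 8}; vs Y2: 12 > each of {3, 1}; vs Y3: 11 > each of {7, 4}.

X3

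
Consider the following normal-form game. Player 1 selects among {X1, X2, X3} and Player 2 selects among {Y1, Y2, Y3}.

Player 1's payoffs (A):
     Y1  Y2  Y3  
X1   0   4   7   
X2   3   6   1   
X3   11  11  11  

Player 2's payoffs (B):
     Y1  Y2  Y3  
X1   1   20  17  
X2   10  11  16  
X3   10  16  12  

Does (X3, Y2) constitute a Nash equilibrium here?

Yes

Holding Player 2 at Y2: Player 1 gets 11 from X3, versus 4 from X1, 6 from X2. No profitable deviation for Player 1.
Holding Player 1 at X3: Player 2 gets 16 from Y2, versus 10 from Y1, 12 from Y3. No profitable deviation for Player 2 either.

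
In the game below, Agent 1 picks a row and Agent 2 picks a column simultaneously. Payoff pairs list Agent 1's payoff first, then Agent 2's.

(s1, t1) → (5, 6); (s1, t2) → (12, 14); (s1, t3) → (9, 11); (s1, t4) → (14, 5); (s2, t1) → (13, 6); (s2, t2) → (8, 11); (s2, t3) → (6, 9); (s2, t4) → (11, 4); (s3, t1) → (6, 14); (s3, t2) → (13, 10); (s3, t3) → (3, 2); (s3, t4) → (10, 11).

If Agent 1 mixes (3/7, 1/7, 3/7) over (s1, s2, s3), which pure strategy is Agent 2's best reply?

Compute Agent 2's expected payoff from each pure strategy against the given mix.
t1: (3/7)·6 + (1/7)·6 + (3/7)·14 = 66/7
t2: (3/7)·14 + (1/7)·11 + (3/7)·10 = 83/7
t3: (3/7)·11 + (1/7)·9 + (3/7)·2 = 48/7
t4: (3/7)·5 + (1/7)·4 + (3/7)·11 = 52/7
Highest expected payoff is 83/7, from t2.

t2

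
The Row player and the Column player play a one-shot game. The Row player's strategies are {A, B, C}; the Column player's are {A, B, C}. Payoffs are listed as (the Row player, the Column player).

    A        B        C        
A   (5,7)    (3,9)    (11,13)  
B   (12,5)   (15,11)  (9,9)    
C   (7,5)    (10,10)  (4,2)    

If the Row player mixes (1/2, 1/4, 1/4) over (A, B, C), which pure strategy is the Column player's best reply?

B

The Column player's best reply maximizes expected payoff against the mix.
A: (1/2)·7 + (1/4)·5 + (1/4)·5 = 6
B: (1/2)·9 + (1/4)·11 + (1/4)·10 = 39/4
C: (1/2)·13 + (1/4)·9 + (1/4)·2 = 37/4
Highest expected payoff is 39/4, from B.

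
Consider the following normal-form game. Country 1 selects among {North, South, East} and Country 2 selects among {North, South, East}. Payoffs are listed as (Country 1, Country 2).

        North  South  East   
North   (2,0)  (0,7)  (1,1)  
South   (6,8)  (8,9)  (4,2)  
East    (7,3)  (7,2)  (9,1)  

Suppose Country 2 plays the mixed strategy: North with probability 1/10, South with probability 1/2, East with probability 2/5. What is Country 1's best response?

Compute Country 1's expected payoff from each pure strategy against the given mix.
North: (1/10)·2 + (1/2)·0 + (2/5)·1 = 3/5
South: (1/10)·6 + (1/2)·8 + (2/5)·4 = 31/5
East: (1/10)·7 + (1/2)·7 + (2/5)·9 = 39/5
Highest expected payoff is 39/5, from East.

East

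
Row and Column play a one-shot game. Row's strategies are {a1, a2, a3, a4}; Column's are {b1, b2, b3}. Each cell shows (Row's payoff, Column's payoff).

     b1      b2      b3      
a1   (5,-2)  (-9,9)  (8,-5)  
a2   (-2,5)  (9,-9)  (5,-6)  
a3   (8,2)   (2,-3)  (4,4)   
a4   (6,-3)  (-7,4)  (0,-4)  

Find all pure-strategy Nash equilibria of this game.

Find each player's best response to every opponent strategy; NE are the intersections.
Row's best responses — vs b1: a3 (payoff 8); vs b2: a2 (payoff 9); vs b3: a1 (payoff 8).
Column's best responses — vs a1: b2 (payoff 9); vs a2: b1 (payoff 5); vs a3: b3 (payoff 4); vs a4: b2 (payoff 4).
No cell has both players best-responding. For instance, Row's best reply to b2 is a2, but against a2 Column prefers b1 over b2.

No pure-strategy Nash equilibrium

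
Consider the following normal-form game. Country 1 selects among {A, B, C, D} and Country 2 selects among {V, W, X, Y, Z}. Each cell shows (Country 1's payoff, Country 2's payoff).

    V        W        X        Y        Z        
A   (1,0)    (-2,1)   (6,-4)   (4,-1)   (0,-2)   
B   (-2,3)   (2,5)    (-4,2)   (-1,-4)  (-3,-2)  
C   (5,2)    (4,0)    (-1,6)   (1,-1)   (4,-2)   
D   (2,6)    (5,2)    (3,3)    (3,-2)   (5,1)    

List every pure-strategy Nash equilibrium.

There is no pure-strategy Nash equilibrium

A profile is a Nash equilibrium when each player is best-responding to the other.
Country 1's best responses — vs V: C (payoff 5); vs W: D (payoff 5); vs X: A (payoff 6); vs Y: A (payoff 4); vs Z: D (payoff 5).
Country 2's best responses — vs A: W (payoff 1); vs B: W (payoff 5); vs C: X (payoff 6); vs D: V (payoff 6).
No cell has both players best-responding. For instance, Country 1's best reply to Z is D, but against D Country 2 prefers V over Z.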